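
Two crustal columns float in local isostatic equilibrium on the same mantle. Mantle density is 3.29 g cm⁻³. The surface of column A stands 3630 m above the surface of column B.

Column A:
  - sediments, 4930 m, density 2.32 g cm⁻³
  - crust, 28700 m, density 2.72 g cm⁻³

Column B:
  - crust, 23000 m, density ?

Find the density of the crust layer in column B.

Take the compensation level at the base of the deeper column (depth z_c below the surface of column A) and equate Σ ρ_i t_i down to z_c; mantle fills any gap and the z_c terms cancel.
Column A: 4930×2.32 + 28700×2.72 + (z_c − 33630)×3.29
Column B: 3630×0 + 23000×ρ + (z_c − 3630 − 23000)×3.29
The z_c×3.29 term appears on both sides and cancels. Collect the known terms of each column as K = Σ(ρt)_known − 3.29 × (depth of known layers): K_A = 89501.6 − 3.29×33630 = −21141.1; K_B = 0 − 3.29×(3630 + 23000) = −87612.7.
Balance: K_A = K_B + 23000×ρ, so ρ = (K_A − K_B)/23000 = 66471.6/23000 = 2.89 g cm⁻³.

2.89 g cm⁻³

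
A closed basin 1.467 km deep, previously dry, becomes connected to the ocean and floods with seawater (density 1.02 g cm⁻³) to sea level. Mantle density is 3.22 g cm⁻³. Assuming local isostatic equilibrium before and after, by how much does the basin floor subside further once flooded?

0.68 km

After flooding the water column is d + s deep. Its weight must equal the weight of mantle displaced by the extra subsidence s: (d + s) ρ_w = s ρ_m.
s = d ρ_w / (ρ_m − ρ_w) = 1.467 km × 1.02/(3.22 − 1.02) = 0.68 km.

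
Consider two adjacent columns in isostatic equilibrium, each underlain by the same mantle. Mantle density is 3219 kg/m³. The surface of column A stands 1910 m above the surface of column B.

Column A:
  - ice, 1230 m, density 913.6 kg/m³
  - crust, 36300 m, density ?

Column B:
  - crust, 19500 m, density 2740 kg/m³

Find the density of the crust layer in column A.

2870 kg/m³

Take the compensation level at the base of the deeper column (depth z_c below the surface of column A) and equate Σ ρ_i t_i down to z_c; mantle fills any gap and the z_c terms cancel.
Column A: 1230×913.6 + 36300×ρ + (z_c − 37530)×3219
Column B: 1910×0 + 19500×2740 + (z_c − 1910 − 19500)×3219
The z_c×3219 term appears on both sides and cancels. Collect the known terms of each column as K = Σ(ρt)_known − 3219 × (depth of known layers): K_A = 1123728 − 3219×37530 = −119685342; K_B = 53430000 − 3219×(1910 + 19500) = −15488790.
Balance: K_A + 36300×ρ = K_B, so ρ = (K_B − K_A)/36300 = 104197000/36300 = 2870 kg/m³.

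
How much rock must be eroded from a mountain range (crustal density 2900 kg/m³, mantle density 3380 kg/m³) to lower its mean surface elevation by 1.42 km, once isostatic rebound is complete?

10 km

Net drop Δ = e − u = e − e ρ_c/ρ_m = e (ρ_m − ρ_c)/ρ_m.
e = Δ ρ_m/(ρ_m − ρ_c) = 1.42 km × 3380/480 = 10 km.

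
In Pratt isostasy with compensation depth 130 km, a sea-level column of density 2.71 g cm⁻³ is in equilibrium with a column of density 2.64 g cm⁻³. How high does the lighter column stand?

3.45 km

ρ_ref D = ρ (D + h) → h = D (ρ_ref − ρ)/ρ.
h = 130 km × (2.71 − 2.64)/2.64 = 3.45 km.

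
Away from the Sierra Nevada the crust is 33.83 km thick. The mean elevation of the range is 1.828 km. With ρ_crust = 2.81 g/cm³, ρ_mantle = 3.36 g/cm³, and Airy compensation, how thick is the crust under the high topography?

45 km

Root depth r = h ρ_c / (ρ_m − ρ_c) = 1.828 km × 2.81 / 0.55 = 9.339 km.
Total thickness = T + h + r = 33.83 km + 1.828 km + 9.339 km = 45 km.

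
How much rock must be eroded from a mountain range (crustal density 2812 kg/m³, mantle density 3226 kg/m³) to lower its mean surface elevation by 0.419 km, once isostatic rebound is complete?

Net drop Δ = e − u = e − e ρ_c/ρ_m = e (ρ_m − ρ_c)/ρ_m.
e = Δ ρ_m/(ρ_m − ρ_c) = 0.419 km × 3226/414 = 3.26 km.

3.26 km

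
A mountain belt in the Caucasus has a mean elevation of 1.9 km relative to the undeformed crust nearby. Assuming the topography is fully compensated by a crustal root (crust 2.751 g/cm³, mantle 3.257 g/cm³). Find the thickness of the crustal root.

In Airy isostatic equilibrium: the weight of the topography is balanced by the buoyancy of the root, ρ_c h = (ρ_m − ρ_c) r.
r = h · ρ_c / (ρ_m − ρ_c) = 1.9 km × 2.751 / (3.257 − 2.751) = 10.3 km.

10.3 km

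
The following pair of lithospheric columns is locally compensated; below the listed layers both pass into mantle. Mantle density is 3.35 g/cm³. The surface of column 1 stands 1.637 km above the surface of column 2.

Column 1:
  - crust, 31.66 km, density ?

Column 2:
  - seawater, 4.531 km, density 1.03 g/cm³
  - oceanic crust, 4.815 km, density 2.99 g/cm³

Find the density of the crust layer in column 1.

Take the compensation level at the base of the deeper column (depth z_c below the surface of column 1) and equate Σ ρ_i t_i down to z_c; mantle fills any gap and the z_c terms cancel.
Column 1: 31.66×ρ + (z_c − 31.66)×3.35
Column 2: 1.637×0 + 4.531×1.03 + 4.815×2.99 + (z_c − 1.637 − 9.346)×3.35
The z_c×3.35 term appears on both sides and cancels. Collect the known terms of each column as K = Σ(ρt)_known − 3.35 × (depth of known layers): K_1 = 0 − 3.35×31.66 = −106.061; K_2 = 19.06378 − 3.35×(1.637 + 9.346) = −17.72927.
Balance: K_1 + 31.66×ρ = K_2, so ρ = (K_2 − K_1)/31.66 = 88.3317/31.66 = 2.79 g/cm³.

2.79 g/cm³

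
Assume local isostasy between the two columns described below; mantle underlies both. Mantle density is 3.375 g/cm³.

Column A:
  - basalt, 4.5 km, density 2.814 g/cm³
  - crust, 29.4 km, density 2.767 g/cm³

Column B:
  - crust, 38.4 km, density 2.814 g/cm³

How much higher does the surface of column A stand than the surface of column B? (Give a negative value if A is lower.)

−0.339 km

For any compensation level in the mantle, the mantle terms cancel and isostasy reduces to e = (Σt_A − Σt_B) − (Σ(ρt)_A − Σ(ρt)_B) / ρ_m.
Σt_A = 33.9 km; Σt_B = 38.4 km; Σ(ρt)_A = 94.0128; Σ(ρt)_B = 108.0576 (in km·g/cm³).
e = (33.9 − 38.4) − (94.0128 − 108.0576) / 3.375 = −0.339 km.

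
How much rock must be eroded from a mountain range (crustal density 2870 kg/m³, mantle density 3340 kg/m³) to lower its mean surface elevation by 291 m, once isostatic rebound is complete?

2070 m

Net drop Δ = e − u = e − e ρ_c/ρ_m = e (ρ_m − ρ_c)/ρ_m.
e = Δ ρ_m/(ρ_m − ρ_c) = 291 m × 3340/470 = 2070 m.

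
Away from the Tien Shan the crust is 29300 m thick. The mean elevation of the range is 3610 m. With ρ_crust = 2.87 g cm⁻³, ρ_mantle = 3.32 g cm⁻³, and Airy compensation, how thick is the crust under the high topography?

55900 m

Root depth r = h ρ_c / (ρ_m − ρ_c) = 3610 m × 2.87 / 0.45 = 23020 m.
Total thickness = T + h + r = 29300 m + 3610 m + 23020 m = 55900 m.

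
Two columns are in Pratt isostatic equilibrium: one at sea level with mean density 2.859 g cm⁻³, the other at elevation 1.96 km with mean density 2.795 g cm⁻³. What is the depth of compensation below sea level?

85.6 km

ρ_ref D = ρ (D + h) → D (ρ_ref − ρ) = ρ h.
D = ρ h/(ρ_ref − ρ) = 2.795 × 1.96 km/(2.859 − 2.795) = 85.6 km.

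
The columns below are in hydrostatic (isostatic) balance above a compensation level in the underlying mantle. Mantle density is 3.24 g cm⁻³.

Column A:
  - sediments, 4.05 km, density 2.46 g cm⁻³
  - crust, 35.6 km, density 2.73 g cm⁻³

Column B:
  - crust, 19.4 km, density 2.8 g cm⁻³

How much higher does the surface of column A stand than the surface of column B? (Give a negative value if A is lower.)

For any compensation level in the mantle, the mantle terms cancel and isostasy reduces to e = (Σt_A − Σt_B) − (Σ(ρt)_A − Σ(ρt)_B) / ρ_m.
Σt_A = 39.65 km; Σt_B = 19.4 km; Σ(ρt)_A = 107.151; Σ(ρt)_B = 54.32 (in km·g cm⁻³).
e = (39.65 − 19.4) − (107.151 − 54.32) / 3.24 = 3.94 km.

3.94 km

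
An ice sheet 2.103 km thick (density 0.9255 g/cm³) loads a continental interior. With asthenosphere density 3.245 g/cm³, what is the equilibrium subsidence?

0.6 km

In Airy isostatic equilibrium: the ice load ρ_ice t is balanced by mantle displaced below, ρ_m s.
s = t ρ_ice / ρ_m = 2.103 km × 0.9255/3.245 = 0.6 km.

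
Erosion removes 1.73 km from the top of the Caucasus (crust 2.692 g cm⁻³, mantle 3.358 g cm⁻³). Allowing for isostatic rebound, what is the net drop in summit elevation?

Rebound u = e ρ_c/ρ_m = 1.73 km × 2.692/3.358 = 1.387 km.
Net surface drop = e − u = 1.73 km − 1.387 km = e (ρ_m − ρ_c)/ρ_m = 0.343 km.

0.343 km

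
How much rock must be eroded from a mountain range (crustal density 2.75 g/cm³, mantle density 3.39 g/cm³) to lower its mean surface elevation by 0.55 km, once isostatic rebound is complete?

2.91 km

Net drop Δ = e − u = e − e ρ_c/ρ_m = e (ρ_m − ρ_c)/ρ_m.
e = Δ ρ_m/(ρ_m − ρ_c) = 0.55 km × 3.39/0.64 = 2.91 km.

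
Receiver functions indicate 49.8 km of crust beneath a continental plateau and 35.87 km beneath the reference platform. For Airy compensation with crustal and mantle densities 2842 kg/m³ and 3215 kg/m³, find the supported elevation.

1.62 km

Excess crust Δ = 49.8 km − 35.87 km = 13.93 km, split between elevation h and root r with h + r = Δ.
Airy balance ρ_c h = (ρ_m − ρ_c) r gives r = h ρ_c/(ρ_m − ρ_c), so h (1 + ρ_c/(ρ_m − ρ_c)) = Δ, i.e. h = Δ (ρ_m − ρ_c)/ρ_m.
h = 13.93 km × 373/3215 = 1.62 km.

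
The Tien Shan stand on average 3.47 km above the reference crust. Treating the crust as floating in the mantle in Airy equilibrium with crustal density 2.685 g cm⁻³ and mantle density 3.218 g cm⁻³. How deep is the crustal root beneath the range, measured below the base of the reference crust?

17.5 km

In Airy isostatic equilibrium: the weight of the topography is balanced by the buoyancy of the root, ρ_c h = (ρ_m − ρ_c) r.
r = h · ρ_c / (ρ_m − ρ_c) = 3.47 km × 2.685 / (3.218 − 2.685) = 17.5 km.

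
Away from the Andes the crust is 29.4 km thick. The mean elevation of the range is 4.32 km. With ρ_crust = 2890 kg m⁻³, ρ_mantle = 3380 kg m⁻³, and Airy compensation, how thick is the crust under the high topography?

59.2 km

Root depth r = h ρ_c / (ρ_m − ρ_c) = 4.32 km × 2890 / 490 = 25.48 km.
Total thickness = T + h + r = 29.4 km + 4.32 km + 25.48 km = 59.2 km.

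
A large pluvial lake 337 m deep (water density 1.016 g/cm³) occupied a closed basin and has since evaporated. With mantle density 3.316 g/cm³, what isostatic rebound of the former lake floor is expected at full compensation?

103 m

u = d ρ_w/ρ_m = 337 m × 1.016/3.316 = 103 m.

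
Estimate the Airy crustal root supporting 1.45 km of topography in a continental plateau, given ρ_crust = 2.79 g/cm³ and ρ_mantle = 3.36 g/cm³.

Balancing pressure at the compensation depth: the weight of the topography is balanced by the buoyancy of the root, ρ_c h = (ρ_m − ρ_c) r.
r = h · ρ_c / (ρ_m − ρ_c) = 1.45 km × 2.79 / (3.36 − 2.79) = 7.1 km.

7.1 km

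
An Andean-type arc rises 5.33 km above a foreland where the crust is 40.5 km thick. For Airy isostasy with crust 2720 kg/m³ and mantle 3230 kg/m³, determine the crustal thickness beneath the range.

Root depth r = h ρ_c / (ρ_m − ρ_c) = 5.33 km × 2720 / 510 = 28.43 km.
Total thickness = T + h + r = 40.5 km + 5.33 km + 28.43 km = 74.3 km.

74.3 km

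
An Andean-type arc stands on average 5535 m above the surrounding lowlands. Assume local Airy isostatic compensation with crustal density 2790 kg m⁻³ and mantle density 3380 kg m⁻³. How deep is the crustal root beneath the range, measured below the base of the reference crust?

Isostatic balance requires: the weight of the topography is balanced by the buoyancy of the root, ρ_c h = (ρ_m − ρ_c) r.
r = h · ρ_c / (ρ_m − ρ_c) = 5535 m × 2790 / (3380 − 2790) = 26200 m.

26200 m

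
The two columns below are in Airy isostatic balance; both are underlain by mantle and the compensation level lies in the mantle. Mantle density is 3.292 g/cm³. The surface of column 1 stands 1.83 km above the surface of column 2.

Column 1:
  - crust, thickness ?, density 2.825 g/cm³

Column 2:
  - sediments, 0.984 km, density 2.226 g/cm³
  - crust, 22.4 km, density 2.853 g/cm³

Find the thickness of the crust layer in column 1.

36.2 km

Take the compensation level at the base of the deeper column (depth z_c below the surface of column 1) and equate Σ ρ_i t_i down to z_c; mantle fills any gap and the z_c terms cancel.
Column 1: x×2.825 + (z_c − 0 − x)×3.292
Column 2: 1.83×0 + 0.984×2.226 + 22.4×2.853 + (z_c − 1.83 − 23.384)×3.292
The z_c×3.292 term appears on both sides and cancels. Collect the known terms of each column as K = Σ(ρt)_known − 3.292 × (depth of known layers): K_1 = 0 − 3.292×0 = 0; K_2 = 66.097584 − 3.292×(1.83 + 23.384) = −16.906904.
Balance: K_1 − x×(3.292 − 2.825) = K_2, so x = (K_1 − K_2)/(3.292 − 2.825) = 16.9069/0.467 = 36.2 km.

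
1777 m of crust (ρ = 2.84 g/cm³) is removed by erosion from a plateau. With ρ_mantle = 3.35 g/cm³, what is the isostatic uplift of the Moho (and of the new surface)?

Unloading: uplift u = e ρ_c/ρ_m = 1777 m × 2.84/3.35 = 1510 m.

1510 m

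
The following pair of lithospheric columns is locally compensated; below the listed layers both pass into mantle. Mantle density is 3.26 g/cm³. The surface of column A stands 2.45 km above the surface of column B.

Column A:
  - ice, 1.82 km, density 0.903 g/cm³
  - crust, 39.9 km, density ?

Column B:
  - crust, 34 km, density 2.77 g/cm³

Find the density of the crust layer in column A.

Take the compensation level at the base of the deeper column (depth z_c below the surface of column A) and equate Σ ρ_i t_i down to z_c; mantle fills any gap and the z_c terms cancel.
Column A: 1.82×0.903 + 39.9×ρ + (z_c − 41.72)×3.26
Column B: 2.45×0 + 34×2.77 + (z_c − 2.45 − 34)×3.26
The z_c×3.26 term appears on both sides and cancels. Collect the known terms of each column as K = Σ(ρt)_known − 3.26 × (depth of known layers): K_A = 1.64346 − 3.26×41.72 = −134.36374; K_B = 94.18 − 3.26×(2.45 + 34) = −24.647.
Balance: K_A + 39.9×ρ = K_B, so ρ = (K_B − K_A)/39.9 = 109.717/39.9 = 2.75 g/cm³.

2.75 g/cm³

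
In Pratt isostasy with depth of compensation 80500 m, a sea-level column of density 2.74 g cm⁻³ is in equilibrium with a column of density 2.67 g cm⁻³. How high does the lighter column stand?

ρ_ref D = ρ (D + h) → h = D (ρ_ref − ρ)/ρ.
h = 80500 m × (2.74 − 2.67)/2.67 = 2110 m.

2110 m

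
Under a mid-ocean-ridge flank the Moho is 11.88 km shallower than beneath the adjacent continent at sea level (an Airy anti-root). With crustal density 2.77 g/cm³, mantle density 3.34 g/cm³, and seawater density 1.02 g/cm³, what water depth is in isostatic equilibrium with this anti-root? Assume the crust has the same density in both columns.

Replacing a thickness d of crust by seawater at the top must be balanced by replacing crust with mantle at the base: d (ρ_c − ρ_w) = a (ρ_m − ρ_c).
d = a (ρ_m − ρ_c)/(ρ_c − ρ_w) = 11.88 km × 0.57/1.75 = 3.87 km.

3.87 km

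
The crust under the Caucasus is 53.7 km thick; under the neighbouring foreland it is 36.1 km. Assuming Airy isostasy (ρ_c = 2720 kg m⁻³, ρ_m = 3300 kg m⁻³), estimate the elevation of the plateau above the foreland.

Excess crust Δ = 53.7 km − 36.1 km = 17.6 km, split between elevation h and root r with h + r = Δ.
Airy balance ρ_c h = (ρ_m − ρ_c) r gives r = h ρ_c/(ρ_m − ρ_c), so h (1 + ρ_c/(ρ_m − ρ_c)) = Δ, i.e. h = Δ (ρ_m − ρ_c)/ρ_m.
h = 17.6 km × 580/3300 = 3.09 km.

3.09 km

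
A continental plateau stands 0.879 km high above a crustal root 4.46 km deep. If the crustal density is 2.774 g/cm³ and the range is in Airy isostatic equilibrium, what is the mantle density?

3.32 g/cm³

Airy balance: ρ_c h = (ρ_m − ρ_c) r → ρ_m = ρ_c (1 + h/r).
ρ_m = 2.774 × (1 + 0.879 km/4.46 km) = 3.32 g/cm³.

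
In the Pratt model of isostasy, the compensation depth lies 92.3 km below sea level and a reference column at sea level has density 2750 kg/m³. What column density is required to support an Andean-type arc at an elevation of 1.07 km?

2720 kg/m³

Pratt balance: ρ_ref D = ρ (D + h).
ρ = ρ_ref D/(D + h) = 2750 × 92.3 km/(92.3 km + 1.07 km) = 2720 kg/m³.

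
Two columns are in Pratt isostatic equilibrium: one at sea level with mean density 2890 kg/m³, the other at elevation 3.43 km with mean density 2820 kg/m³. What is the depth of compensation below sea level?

138 km

ρ_ref D = ρ (D + h) → D (ρ_ref − ρ) = ρ h.
D = ρ h/(ρ_ref − ρ) = 2820 × 3.43 km/(2890 − 2820) = 138 km.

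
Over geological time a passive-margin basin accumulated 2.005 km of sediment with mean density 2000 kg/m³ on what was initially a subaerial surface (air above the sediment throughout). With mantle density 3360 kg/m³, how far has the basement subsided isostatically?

1.19 km

Subaerial load: s = t ρ_sed / ρ_m = 2.005 km × 2000/3360 = 1.19 km.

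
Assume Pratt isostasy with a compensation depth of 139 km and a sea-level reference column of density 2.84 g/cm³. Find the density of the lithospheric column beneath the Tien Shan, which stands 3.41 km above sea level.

2.77 g/cm³

Pratt balance: ρ_ref D = ρ (D + h).
ρ = ρ_ref D/(D + h) = 2.84 × 139 km/(139 km + 3.41 km) = 2.77 g/cm³.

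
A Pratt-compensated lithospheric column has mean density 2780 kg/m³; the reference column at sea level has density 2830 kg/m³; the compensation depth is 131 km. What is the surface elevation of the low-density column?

ρ_ref D = ρ (D + h) → h = D (ρ_ref − ρ)/ρ.
h = 131 km × (2830 − 2780)/2780 = 2.36 km.

2.36 km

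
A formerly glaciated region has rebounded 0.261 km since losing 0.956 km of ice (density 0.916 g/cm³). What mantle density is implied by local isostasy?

3.36 g/cm³

ρ_m = ρ_ice t / u = 0.916 × 0.956 km/0.261 km = 3.36 g/cm³.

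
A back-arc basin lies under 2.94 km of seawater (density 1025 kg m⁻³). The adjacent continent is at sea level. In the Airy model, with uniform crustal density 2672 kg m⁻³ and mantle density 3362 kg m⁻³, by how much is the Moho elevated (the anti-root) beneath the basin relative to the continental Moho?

Balancing pressure at the compensation depth: replacing crust with seawater at the top is compensated by replacing crust with mantle at the base: d (ρ_c − ρ_w) = a (ρ_m − ρ_c).
a = d (ρ_c − ρ_w)/(ρ_m − ρ_c) = 2.94 km × 1647/690 = 7.02 km.

7.02 km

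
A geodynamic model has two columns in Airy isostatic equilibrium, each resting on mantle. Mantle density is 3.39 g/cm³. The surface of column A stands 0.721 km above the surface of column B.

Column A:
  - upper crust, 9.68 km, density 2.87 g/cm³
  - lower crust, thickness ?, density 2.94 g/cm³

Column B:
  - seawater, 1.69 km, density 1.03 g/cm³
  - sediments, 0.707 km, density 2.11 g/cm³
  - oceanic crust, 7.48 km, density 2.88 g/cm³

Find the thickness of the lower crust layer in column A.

13.6 km

Take the compensation level at the base of the deeper column (depth z_c below the surface of column A) and equate Σ ρ_i t_i down to z_c; mantle fills any gap and the z_c terms cancel.
Column A: 9.68×2.87 + x×2.94 + (z_c − 9.68 − x)×3.39
Column B: 0.721×0 + 1.69×1.03 + 0.707×2.11 + 7.48×2.88 + (z_c − 0.721 − 9.877)×3.39
The z_c×3.39 term appears on both sides and cancels. Collect the known terms of each column as K = Σ(ρt)_known − 3.39 × (depth of known layers): K_A = 27.7816 − 3.39×9.68 = −5.0336; K_B = 24.77487 − 3.39×(0.721 + 9.877) = −11.15235.
Balance: K_A − x×(3.39 − 2.94) = K_B, so x = (K_A − K_B)/(3.39 − 2.94) = 6.11875/0.45 = 13.6 km.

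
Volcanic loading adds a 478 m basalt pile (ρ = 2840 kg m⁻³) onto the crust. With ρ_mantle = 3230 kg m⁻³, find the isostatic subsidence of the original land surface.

420 m

Subaerial loading: s = t ρ_load / ρ_m.
s = 478 m × 2840/3230 = 420 m.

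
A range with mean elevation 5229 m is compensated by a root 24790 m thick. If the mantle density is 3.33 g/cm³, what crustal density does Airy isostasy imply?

ρ_c h = (ρ_m − ρ_c) r → ρ_c (h + r) = ρ_m r → ρ_c = ρ_m r / (h + r).
ρ_c = 3.33 × 24790 m / (5229 m + 24790 m) = 2.75 g/cm³.

2.75 g/cm³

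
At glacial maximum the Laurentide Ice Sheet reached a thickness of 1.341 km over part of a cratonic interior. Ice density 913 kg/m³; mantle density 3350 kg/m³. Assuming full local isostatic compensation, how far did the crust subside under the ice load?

Isostatic balance requires: the ice load ρ_ice t is balanced by mantle displaced below, ρ_m s.
s = t ρ_ice / ρ_m = 1.341 km × 913/3350 = 0.365 km.

0.365 km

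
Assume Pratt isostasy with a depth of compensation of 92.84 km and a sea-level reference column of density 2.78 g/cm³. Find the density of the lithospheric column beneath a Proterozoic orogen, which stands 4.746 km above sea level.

2.64 g/cm³

Pratt balance: ρ_ref D = ρ (D + h).
ρ = ρ_ref D/(D + h) = 2.78 × 92.84 km/(92.84 km + 4.746 km) = 2.64 g/cm³.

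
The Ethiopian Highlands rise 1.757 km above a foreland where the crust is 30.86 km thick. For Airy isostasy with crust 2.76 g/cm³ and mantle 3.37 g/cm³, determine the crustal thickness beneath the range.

Root depth r = h ρ_c / (ρ_m − ρ_c) = 1.757 km × 2.76 / 0.61 = 7.95 km.
Total thickness = T + h + r = 30.86 km + 1.757 km + 7.95 km = 40.6 km.

40.6 km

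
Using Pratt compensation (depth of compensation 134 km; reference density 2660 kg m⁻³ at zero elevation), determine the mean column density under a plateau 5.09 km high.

2560 kg m⁻³

Pratt balance: ρ_ref D = ρ (D + h).
ρ = ρ_ref D/(D + h) = 2660 × 134 km/(134 km + 5.09 km) = 2560 kg m⁻³.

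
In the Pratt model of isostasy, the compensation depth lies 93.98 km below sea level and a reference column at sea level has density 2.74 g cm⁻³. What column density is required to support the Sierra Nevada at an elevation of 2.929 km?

2.66 g cm⁻³

Pratt balance: ρ_ref D = ρ (D + h).
ρ = ρ_ref D/(D + h) = 2.74 × 93.98 km/(93.98 km + 2.929 km) = 2.66 g cm⁻³.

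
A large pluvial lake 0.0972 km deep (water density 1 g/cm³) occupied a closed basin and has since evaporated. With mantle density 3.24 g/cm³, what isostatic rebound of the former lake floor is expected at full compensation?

u = d ρ_w/ρ_m = 0.0972 km × 1/3.24 = 0.03 km.

0.03 km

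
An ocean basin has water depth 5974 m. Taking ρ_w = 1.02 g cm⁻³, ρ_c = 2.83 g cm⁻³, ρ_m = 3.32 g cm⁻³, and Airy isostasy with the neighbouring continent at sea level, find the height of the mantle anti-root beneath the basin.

22100 m

Balancing pressure at the compensation depth: replacing crust with seawater at the top is compensated by replacing crust with mantle at the base: d (ρ_c − ρ_w) = a (ρ_m − ρ_c).
a = d (ρ_c − ρ_w)/(ρ_m − ρ_c) = 5974 m × 1.81/0.49 = 22100 m.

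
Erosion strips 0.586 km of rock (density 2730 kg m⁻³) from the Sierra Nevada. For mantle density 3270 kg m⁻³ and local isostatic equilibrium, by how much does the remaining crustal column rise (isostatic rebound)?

0.489 km

Unloading: uplift u = e ρ_c/ρ_m = 0.586 km × 2730/3270 = 0.489 km.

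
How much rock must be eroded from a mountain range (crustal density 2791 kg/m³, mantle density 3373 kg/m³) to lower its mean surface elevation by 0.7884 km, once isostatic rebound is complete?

Net drop Δ = e − u = e − e ρ_c/ρ_m = e (ρ_m − ρ_c)/ρ_m.
e = Δ ρ_m/(ρ_m − ρ_c) = 0.7884 km × 3373/582 = 4.57 km.

4.57 km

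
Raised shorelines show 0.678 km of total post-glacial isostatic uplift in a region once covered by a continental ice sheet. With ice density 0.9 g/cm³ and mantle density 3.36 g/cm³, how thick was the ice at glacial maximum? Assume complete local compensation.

u = t ρ_ice/ρ_m → t = u ρ_m/ρ_ice = 0.678 km × 3.36/0.9 = 2.53 km.

2.53 km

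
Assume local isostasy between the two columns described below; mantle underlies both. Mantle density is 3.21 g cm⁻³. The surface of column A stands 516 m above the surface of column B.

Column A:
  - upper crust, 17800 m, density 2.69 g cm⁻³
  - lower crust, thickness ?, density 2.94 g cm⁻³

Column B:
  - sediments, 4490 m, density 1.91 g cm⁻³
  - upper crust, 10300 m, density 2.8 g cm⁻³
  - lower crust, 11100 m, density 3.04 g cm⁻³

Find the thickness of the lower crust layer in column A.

Take the compensation level at the base of the deeper column (depth z_c below the surface of column A) and equate Σ ρ_i t_i down to z_c; mantle fills any gap and the z_c terms cancel.
Column A: 17800×2.69 + x×2.94 + (z_c − 17800 − x)×3.21
Column B: 516×0 + 4490×1.91 + 10300×2.8 + 11100×3.04 + (z_c − 516 − 25890)×3.21
The z_c×3.21 term appears on both sides and cancels. Collect the known terms of each column as K = Σ(ρt)_known − 3.21 × (depth of known layers): K_A = 47882 − 3.21×17800 = −9256; K_B = 71159.9 − 3.21×(516 + 25890) = −13603.36.
Balance: K_A − x×(3.21 − 2.94) = K_B, so x = (K_A − K_B)/(3.21 − 2.94) = 4347.36/0.27 = 16100 m.

16100 m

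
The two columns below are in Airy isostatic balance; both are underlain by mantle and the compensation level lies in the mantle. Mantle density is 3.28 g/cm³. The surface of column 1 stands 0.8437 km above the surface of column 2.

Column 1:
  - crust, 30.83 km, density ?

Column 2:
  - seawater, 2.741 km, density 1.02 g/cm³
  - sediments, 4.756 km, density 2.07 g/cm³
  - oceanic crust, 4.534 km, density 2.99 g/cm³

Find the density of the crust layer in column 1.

2.76 g/cm³

Take the compensation level at the base of the deeper column (depth z_c below the surface of column 1) and equate Σ ρ_i t_i down to z_c; mantle fills any gap and the z_c terms cancel.
Column 1: 30.83×ρ + (z_c − 30.83)×3.28
Column 2: 0.8437×0 + 2.741×1.02 + 4.756×2.07 + 4.534×2.99 + (z_c − 0.8437 − 12.031)×3.28
The z_c×3.28 term appears on both sides and cancels. Collect the known terms of each column as K = Σ(ρt)_known − 3.28 × (depth of known layers): K_1 = 0 − 3.28×30.83 = −101.1224; K_2 = 26.1974 − 3.28×(0.8437 + 12.031) = −16.031616.
Balance: K_1 + 30.83×ρ = K_2, so ρ = (K_2 − K_1)/30.83 = 85.0908/30.83 = 2.76 g/cm³.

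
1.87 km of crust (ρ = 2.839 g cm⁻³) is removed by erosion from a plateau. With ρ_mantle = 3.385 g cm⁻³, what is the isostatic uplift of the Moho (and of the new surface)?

1.57 km

Unloading: uplift u = e ρ_c/ρ_m = 1.87 km × 2.839/3.385 = 1.57 km.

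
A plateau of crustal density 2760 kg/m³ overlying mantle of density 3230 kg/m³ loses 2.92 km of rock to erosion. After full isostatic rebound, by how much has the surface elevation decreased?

Rebound u = e ρ_c/ρ_m = 2.92 km × 2760/3230 = 2.495 km.
Net surface drop = e − u = 2.92 km − 2.495 km = e (ρ_m − ρ_c)/ρ_m = 0.425 km.

0.425 km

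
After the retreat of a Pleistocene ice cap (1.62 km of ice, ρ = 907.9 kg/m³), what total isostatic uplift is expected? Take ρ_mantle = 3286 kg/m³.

0.448 km

Removing the load lets mantle flow back in; uplift u satisfies ρ_ice t = ρ_m u.
u = t ρ_ice/ρ_m = 1.62 km × 907.9/3286 = 0.448 km.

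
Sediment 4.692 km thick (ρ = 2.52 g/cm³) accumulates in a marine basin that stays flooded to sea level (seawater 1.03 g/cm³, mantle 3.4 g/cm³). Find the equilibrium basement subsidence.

Submarine loading: the sediment displaces seawater, and the subsidence is in turn flooded, so s (ρ_m − ρ_w) = t (ρ_sed − ρ_w).
s = 4.692 km × (2.52 − 1.03) / (3.4 − 1.03) = 2.95 km.

2.95 km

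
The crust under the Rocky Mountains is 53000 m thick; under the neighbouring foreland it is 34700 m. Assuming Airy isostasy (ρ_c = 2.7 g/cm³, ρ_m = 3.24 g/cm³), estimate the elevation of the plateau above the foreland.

3050 m

Excess crust Δ = 53000 m − 34700 m = 18300 m, split between elevation h and root r with h + r = Δ.
Airy balance ρ_c h = (ρ_m − ρ_c) r gives r = h ρ_c/(ρ_m − ρ_c), so h (1 + ρ_c/(ρ_m − ρ_c)) = Δ, i.e. h = Δ (ρ_m − ρ_c)/ρ_m.
h = 18300 m × 0.54/3.24 = 3050 m.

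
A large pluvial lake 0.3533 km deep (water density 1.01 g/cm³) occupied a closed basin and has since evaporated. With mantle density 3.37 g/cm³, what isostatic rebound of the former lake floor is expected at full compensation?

u = d ρ_w/ρ_m = 0.3533 km × 1.01/3.37 = 0.106 km.

0.106 km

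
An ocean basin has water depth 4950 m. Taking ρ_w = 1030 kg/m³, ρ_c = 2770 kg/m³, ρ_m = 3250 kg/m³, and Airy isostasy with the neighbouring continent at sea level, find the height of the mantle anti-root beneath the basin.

17900 m

In Airy isostatic equilibrium: replacing crust with seawater at the top is compensated by replacing crust with mantle at the base: d (ρ_c − ρ_w) = a (ρ_m − ρ_c).
a = d (ρ_c − ρ_w)/(ρ_m − ρ_c) = 4950 m × 1740/480 = 17900 m.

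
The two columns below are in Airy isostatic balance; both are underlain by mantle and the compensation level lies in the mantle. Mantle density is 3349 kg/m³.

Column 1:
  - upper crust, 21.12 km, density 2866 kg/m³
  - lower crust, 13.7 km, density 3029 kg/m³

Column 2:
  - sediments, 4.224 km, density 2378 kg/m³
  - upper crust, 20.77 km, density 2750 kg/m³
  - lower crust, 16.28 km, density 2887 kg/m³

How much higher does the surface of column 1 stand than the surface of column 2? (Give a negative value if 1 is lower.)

−2.83 km

For any compensation level in the mantle, the mantle terms cancel and isostasy reduces to e = (Σt_1 − Σt_2) − (Σ(ρt)_1 − Σ(ρt)_2) / ρ_m.
Σt_1 = 34.82 km; Σt_2 = 41.274 km; Σ(ρt)_1 = 102027.22; Σ(ρt)_2 = 114162.532 (in km·kg/m³).
e = (34.82 − 41.274) − (102027.22 − 114162.532) / 3349 = −2.83 km.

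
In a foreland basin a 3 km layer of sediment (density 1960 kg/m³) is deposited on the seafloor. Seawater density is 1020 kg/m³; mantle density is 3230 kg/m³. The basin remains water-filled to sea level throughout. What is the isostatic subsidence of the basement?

Submarine loading: the sediment displaces seawater, and the subsidence is in turn flooded, so s (ρ_m − ρ_w) = t (ρ_sed − ρ_w).
s = 3 km × (1960 − 1020) / (3230 − 1020) = 1.28 km.

1.28 km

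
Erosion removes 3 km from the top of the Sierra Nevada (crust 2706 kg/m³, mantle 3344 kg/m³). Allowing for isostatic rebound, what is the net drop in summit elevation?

Rebound u = e ρ_c/ρ_m = 3 km × 2706/3344 = 2.428 km.
Net surface drop = e − u = 3 km − 2.428 km = e (ρ_m − ρ_c)/ρ_m = 0.572 km.

0.572 km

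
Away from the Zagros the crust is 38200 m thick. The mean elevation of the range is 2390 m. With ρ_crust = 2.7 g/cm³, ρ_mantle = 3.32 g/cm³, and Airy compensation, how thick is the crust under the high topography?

Root depth r = h ρ_c / (ρ_m − ρ_c) = 2390 m × 2.7 / 0.62 = 10410 m.
Total thickness = T + h + r = 38200 m + 2390 m + 10410 m = 51000 m.

51000 m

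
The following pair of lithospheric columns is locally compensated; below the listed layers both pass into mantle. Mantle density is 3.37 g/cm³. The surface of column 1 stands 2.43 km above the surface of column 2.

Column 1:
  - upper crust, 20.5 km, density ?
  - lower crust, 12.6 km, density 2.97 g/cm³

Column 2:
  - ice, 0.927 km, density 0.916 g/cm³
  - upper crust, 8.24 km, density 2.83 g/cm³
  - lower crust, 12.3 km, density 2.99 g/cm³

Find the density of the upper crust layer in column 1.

2.66 g/cm³

Take the compensation level at the base of the deeper column (depth z_c below the surface of column 1) and equate Σ ρ_i t_i down to z_c; mantle fills any gap and the z_c terms cancel.
Column 1: 20.5×ρ + 12.6×2.97 + (z_c − 33.1)×3.37
Column 2: 2.43×0 + 0.927×0.916 + 8.24×2.83 + 12.3×2.99 + (z_c − 2.43 − 21.467)×3.37
The z_c×3.37 term appears on both sides and cancels. Collect the known terms of each column as K = Σ(ρt)_known − 3.37 × (depth of known layers): K_1 = 37.422 − 3.37×33.1 = −74.125; K_2 = 60.945332 − 3.37×(2.43 + 21.467) = −19.587558.
Balance: K_1 + 20.5×ρ = K_2, so ρ = (K_2 − K_1)/20.5 = 54.5374/20.5 = 2.66 g/cm³.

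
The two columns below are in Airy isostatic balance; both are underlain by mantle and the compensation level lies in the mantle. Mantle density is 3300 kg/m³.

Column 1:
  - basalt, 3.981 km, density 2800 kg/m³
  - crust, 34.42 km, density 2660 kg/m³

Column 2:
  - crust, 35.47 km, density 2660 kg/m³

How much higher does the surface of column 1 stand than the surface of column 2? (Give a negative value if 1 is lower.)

0.4 km

For any compensation level in the mantle, the mantle terms cancel and isostasy reduces to e = (Σt_1 − Σt_2) − (Σ(ρt)_1 − Σ(ρt)_2) / ρ_m.
Σt_1 = 38.401 km; Σt_2 = 35.47 km; Σ(ρt)_1 = 102704; Σ(ρt)_2 = 94350.2 (in km·kg/m³).
e = (38.401 − 35.47) − (102704 − 94350.2) / 3300 = 0.4 km.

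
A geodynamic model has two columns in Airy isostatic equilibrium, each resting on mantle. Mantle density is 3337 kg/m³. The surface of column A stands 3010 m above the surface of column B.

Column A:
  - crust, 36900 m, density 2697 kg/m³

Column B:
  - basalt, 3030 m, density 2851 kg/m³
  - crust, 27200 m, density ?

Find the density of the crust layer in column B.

2890 kg/m³

Take the compensation level at the base of the deeper column (depth z_c below the surface of column A) and equate Σ ρ_i t_i down to z_c; mantle fills any gap and the z_c terms cancel.
Column A: 36900×2697 + (z_c − 36900)×3337
Column B: 3010×0 + 3030×2851 + 27200×ρ + (z_c − 3010 − 30230)×3337
The z_c×3337 term appears on both sides and cancels. Collect the known terms of each column as K = Σ(ρt)_known − 3337 × (depth of known layers): K_A = 99519300 − 3337×36900 = −23616000; K_B = 8638530 − 3337×(3010 + 30230) = −102283350.
Balance: K_A = K_B + 27200×ρ, so ρ = (K_A − K_B)/27200 = 78667400/27200 = 2890 kg/m³.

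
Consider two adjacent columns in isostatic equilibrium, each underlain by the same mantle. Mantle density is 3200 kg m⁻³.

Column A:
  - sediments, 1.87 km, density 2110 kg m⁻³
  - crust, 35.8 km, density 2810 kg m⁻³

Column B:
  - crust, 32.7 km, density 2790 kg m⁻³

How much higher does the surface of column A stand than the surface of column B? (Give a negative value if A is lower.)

0.81 km

For any compensation level in the mantle, the mantle terms cancel and isostasy reduces to e = (Σt_A − Σt_B) − (Σ(ρt)_A − Σ(ρt)_B) / ρ_m.
Σt_A = 37.67 km; Σt_B = 32.7 km; Σ(ρt)_A = 104543.7; Σ(ρt)_B = 91233 (in km·kg m⁻³).
e = (37.67 − 32.7) − (104543.7 − 91233) / 3200 = 0.81 km.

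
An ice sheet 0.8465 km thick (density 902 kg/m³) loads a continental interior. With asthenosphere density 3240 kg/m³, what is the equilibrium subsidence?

0.236 km

By Archimedes' principle applied to the lithosphere: the ice load ρ_ice t is balanced by mantle displaced below, ρ_m s.
s = t ρ_ice / ρ_m = 0.8465 km × 902/3240 = 0.236 km.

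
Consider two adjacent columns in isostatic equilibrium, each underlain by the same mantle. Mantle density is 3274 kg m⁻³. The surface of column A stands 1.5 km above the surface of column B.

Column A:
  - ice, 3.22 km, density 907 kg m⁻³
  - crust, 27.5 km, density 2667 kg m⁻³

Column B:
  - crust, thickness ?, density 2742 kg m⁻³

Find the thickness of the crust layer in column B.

36.5 km

Take the compensation level at the base of the deeper column (depth z_c below the surface of column A) and equate Σ ρ_i t_i down to z_c; mantle fills any gap and the z_c terms cancel.
Column A: 3.22×907 + 27.5×2667 + (z_c − 30.72)×3274
Column B: 1.5×0 + x×2742 + (z_c − 1.5 − 0 − x)×3274
The z_c×3274 term appears on both sides and cancels. Collect the known terms of each column as K = Σ(ρt)_known − 3274 × (depth of known layers): K_A = 76263.04 − 3274×30.72 = −24314.24; K_B = 0 − 3274×(1.5 + 0) = −4911.
Balance: K_A = K_B − x×(3274 − 2742), so x = (K_B − K_A)/(3274 − 2742) = 19403.2/532 = 36.5 km.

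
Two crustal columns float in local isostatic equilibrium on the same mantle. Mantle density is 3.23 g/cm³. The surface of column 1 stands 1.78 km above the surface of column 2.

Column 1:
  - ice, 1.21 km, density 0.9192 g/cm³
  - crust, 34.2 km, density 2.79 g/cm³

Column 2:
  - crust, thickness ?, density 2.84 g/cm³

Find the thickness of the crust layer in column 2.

Take the compensation level at the base of the deeper column (depth z_c below the surface of column 1) and equate Σ ρ_i t_i down to z_c; mantle fills any gap and the z_c terms cancel.
Column 1: 1.21×0.9192 + 34.2×2.79 + (z_c − 35.41)×3.23
Column 2: 1.78×0 + x×2.84 + (z_c − 1.78 − 0 − x)×3.23
The z_c×3.23 term appears on both sides and cancels. Collect the known terms of each column as K = Σ(ρt)_known − 3.23 × (depth of known layers): K_1 = 96.530232 − 3.23×35.41 = −17.844068; K_2 = 0 − 3.23×(1.78 + 0) = −5.7494.
Balance: K_1 = K_2 − x×(3.23 − 2.84), so x = (K_2 − K_1)/(3.23 − 2.84) = 12.0947/0.39 = 31 km.

31 km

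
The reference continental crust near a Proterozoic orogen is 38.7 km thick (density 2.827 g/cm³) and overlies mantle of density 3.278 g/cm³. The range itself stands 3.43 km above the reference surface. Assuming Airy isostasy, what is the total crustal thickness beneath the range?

Root depth r = h ρ_c / (ρ_m − ρ_c) = 3.43 km × 2.827 / 0.451 = 21.5 km.
Total thickness = T + h + r = 38.7 km + 3.43 km + 21.5 km = 63.6 km.

63.6 km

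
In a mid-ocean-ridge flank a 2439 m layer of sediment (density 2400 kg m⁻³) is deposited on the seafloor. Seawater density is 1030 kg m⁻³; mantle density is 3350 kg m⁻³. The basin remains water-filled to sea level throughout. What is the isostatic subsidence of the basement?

Submarine loading: the sediment displaces seawater, and the subsidence is in turn flooded, so s (ρ_m − ρ_w) = t (ρ_sed − ρ_w).
s = 2439 m × (2400 − 1030) / (3350 − 1030) = 1440 m.

1440 m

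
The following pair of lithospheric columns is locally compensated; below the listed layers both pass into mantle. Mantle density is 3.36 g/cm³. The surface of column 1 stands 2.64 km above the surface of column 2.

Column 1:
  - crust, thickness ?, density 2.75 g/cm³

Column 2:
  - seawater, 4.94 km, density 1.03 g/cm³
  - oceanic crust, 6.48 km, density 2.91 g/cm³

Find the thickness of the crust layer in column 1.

38.2 km

Take the compensation level at the base of the deeper column (depth z_c below the surface of column 1) and equate Σ ρ_i t_i down to z_c; mantle fills any gap and the z_c terms cancel.
Column 1: x×2.75 + (z_c − 0 − x)×3.36
Column 2: 2.64×0 + 4.94×1.03 + 6.48×2.91 + (z_c − 2.64 − 11.42)×3.36
The z_c×3.36 term appears on both sides and cancels. Collect the known terms of each column as K = Σ(ρt)_known − 3.36 × (depth of known layers): K_1 = 0 − 3.36×0 = 0; K_2 = 23.945 − 3.36×(2.64 + 11.42) = −23.2966.
Balance: K_1 − x×(3.36 − 2.75) = K_2, so x = (K_1 − K_2)/(3.36 − 2.75) = 23.2966/0.61 = 38.2 km.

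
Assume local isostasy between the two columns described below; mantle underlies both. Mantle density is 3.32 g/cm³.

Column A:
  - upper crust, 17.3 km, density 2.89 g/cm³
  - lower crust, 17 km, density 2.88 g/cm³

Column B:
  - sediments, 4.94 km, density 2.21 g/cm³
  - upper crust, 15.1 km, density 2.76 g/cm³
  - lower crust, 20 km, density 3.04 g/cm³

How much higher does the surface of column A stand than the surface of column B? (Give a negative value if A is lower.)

−1.39 km

For any compensation level in the mantle, the mantle terms cancel and isostasy reduces to e = (Σt_A − Σt_B) − (Σ(ρt)_A − Σ(ρt)_B) / ρ_m.
Σt_A = 34.3 km; Σt_B = 40.04 km; Σ(ρt)_A = 98.957; Σ(ρt)_B = 113.3934 (in km·g/cm³).
e = (34.3 − 40.04) − (98.957 − 113.3934) / 3.32 = −1.39 km.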